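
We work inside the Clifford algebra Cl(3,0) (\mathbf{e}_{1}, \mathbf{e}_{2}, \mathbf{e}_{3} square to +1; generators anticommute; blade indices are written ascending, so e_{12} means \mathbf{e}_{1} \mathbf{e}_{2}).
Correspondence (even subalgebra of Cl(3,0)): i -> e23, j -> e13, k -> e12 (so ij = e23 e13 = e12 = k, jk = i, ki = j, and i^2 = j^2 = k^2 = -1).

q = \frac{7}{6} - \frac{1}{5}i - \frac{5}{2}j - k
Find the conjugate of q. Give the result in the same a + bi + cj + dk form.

In blades: q = \frac{7}{6} - e_{12} - \frac{5}{2} e_{13} - \frac{1}{5} e_{23}.
Quaternion conjugation is reversion on the even subalgebra: the scalar is fixed and every grade-2 blade flips sign, giving \frac{7}{6} + e_{12} + \frac{5}{2} e_{13} + \frac{1}{5} e_{23}; translating back:
Answer: \frac{7}{6} + \frac{1}{5}i + \frac{5}{2}j + k


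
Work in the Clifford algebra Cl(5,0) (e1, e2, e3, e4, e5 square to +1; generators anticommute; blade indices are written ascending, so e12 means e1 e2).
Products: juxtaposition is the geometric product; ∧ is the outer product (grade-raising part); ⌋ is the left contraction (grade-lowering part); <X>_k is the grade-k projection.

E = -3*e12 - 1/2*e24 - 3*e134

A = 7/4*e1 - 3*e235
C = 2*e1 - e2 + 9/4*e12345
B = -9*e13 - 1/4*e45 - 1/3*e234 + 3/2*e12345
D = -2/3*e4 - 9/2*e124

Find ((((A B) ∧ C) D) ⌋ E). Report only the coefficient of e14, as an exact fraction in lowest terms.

step 1: -63/4*e3 + 9/2*e14 + e45 + 27*e125 - 7/16*e145 - 3/4*e234 - 7/12*e1234 + 21/8*e2345
step 2: 63/2*e13 - 63/4*e23 + 9/2*e124 + 2*e145 - e245 + 3/2*e1234 + 7/16*e1245 + 21/4*e12345
step 3: 81/4 + 27/4*e3 - 63/32*e5 - 3*e12 + 35/6*e15 + 25/3*e25 - 189/8*e35 - e123 + 7/24*e125 - 735/8*e134 - 525/4*e234 + 7/2*e1235
step 4: -2277/8 - 243/4*e12 + 81/4*e14 - 81/8*e24 - 243/4*e134
Answer: 81/4


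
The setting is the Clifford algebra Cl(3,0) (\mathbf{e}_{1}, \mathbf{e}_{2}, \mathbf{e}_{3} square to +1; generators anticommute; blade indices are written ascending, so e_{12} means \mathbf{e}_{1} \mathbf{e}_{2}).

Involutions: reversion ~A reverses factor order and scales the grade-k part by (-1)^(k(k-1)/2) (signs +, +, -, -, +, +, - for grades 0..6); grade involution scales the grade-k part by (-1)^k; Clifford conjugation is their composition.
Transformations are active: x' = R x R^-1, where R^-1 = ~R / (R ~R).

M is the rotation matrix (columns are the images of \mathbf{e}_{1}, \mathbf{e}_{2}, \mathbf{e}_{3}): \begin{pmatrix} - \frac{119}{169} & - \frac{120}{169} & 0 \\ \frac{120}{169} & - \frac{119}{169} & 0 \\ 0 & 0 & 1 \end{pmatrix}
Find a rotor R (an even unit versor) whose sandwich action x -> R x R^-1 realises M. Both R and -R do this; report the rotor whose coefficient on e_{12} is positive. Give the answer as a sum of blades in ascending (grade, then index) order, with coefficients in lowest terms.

Method: write R = a + b12*e_{12} + b13*e_{13} + b23*e_{23} with a^2 + b12^2 + b13^2 + b23^2 = 1 (so R^-1 = ~R). Expanding the columns R e_j ~R gives tr M = 4a^2 - 1 and, from the antisymmetric part, M21 - M12 = -4a*b12, M13 - M31 = 4a*b13, M32 - M23 = -4a*b23.
Here tr M = -\frac{69}{169}, so a^2 = (1 + tr M)/4 = \frac{25}{169} and a = ±\frac{5}{13}. Taking a = \frac{5}{13}: M21 - M12 = \frac{240}{169}, M13 - M31 = 0, M32 - M23 = 0, giving b12 = -\frac{12}{13}, b13 = 0, b23 = 0, i.e. R = \frac{5}{13} - \frac{12}{13} e_{12}.
Its e_{12} coefficient is negative, so report the other preimage -R.
Answer: -\frac{5}{13} + \frac{12}{13} e_{12}. Recall the cover is two-to-one: with M of trace -\frac{69}{169}, both preimages act alike, and the stated e_{12} sign chooses the sheet.


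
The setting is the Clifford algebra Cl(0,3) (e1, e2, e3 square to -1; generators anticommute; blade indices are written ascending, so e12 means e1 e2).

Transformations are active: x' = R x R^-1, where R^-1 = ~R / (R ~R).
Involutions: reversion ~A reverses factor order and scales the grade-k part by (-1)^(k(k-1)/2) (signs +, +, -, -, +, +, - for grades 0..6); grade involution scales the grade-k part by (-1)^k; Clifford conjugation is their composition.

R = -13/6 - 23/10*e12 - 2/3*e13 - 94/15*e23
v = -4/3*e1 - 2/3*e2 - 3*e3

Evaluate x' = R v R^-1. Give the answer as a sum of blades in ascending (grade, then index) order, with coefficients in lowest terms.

~R = -13/6 + 23/10*e12 + 2/3*e13 + 94/15*e23, and R ~R = 497/10, so R^-1 = ~R / (497/10).
R v = -29/45*e1 - 643/45*e2 + 347/30*e3 + 1333/90*e123
Answer: -2498/1065*e1 + 164/71*e2 + 661/1065*e3


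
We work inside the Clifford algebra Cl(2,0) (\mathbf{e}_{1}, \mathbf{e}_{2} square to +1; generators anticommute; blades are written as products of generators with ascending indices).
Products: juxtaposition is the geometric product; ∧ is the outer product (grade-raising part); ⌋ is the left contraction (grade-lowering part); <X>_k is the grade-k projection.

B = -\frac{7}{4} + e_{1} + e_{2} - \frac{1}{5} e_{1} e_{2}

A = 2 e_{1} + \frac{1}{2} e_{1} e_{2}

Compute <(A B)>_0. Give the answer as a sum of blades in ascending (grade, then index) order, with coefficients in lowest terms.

step 1: \frac{21}{10} - 3 e_{1} - \frac{9}{10} e_{2} + \frac{9}{8} e_{1} e_{2}
step 2: \frac{21}{10}
Answer: \frac{21}{10}


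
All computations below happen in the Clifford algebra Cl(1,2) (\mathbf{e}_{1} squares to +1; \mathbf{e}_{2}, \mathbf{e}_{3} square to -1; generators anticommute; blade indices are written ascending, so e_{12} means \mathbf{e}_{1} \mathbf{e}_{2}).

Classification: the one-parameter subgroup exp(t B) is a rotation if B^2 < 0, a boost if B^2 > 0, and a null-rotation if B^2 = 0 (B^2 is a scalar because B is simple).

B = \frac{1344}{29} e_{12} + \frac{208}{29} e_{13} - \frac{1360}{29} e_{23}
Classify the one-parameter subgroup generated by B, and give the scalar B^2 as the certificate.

B^2 term by term: the squares give (\frac{1344}{29})^2*(e_{12})^2 + (\frac{208}{29})^2*(e_{13})^2 + (-\frac{1360}{29})^2*(e_{23})^2 = \frac{1806336}{841}*(+1) + \frac{43264}{841}*(+1) + \frac{1849600}{841}*(-1) = 0 (each basis 2-blade squares to minus the product of its generators' squares); cross terms between blades sharing an index anticommute and cancel. So B^2 = 0.
Answer: null-rotation, certificate B^2 = 0. Key observation: B^2 = 0 is a conjugation invariant, so its sign decides the class regardless of the surface form of B.


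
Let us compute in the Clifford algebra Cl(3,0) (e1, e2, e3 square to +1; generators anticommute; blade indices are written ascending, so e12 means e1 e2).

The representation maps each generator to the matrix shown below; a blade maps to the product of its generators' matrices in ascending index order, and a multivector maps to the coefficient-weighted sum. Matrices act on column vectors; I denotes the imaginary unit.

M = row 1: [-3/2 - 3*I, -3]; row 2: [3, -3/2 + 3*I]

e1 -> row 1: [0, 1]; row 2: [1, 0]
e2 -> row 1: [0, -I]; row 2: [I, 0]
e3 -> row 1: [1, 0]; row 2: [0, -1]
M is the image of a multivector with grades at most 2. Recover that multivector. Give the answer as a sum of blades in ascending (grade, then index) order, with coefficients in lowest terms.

Method: 1, rho(e1), rho(e2), rho(e3) form a trace-orthogonal basis of the 2x2 complex matrices (tr(X Y) = 2 if X = Y, else 0), so M = m0*1 + m1*rho(e1) + m2*rho(e2) + m3*rho(e3) with m0 = tr(M)/2 = -3/2, m1 = tr(M rho(e1))/2 = 0, m2 = tr(M rho(e2))/2 = -3*I, m3 = tr(M rho(e3))/2 = -3*I.
Multiplying table entries, the bivector images are rho(e12) = I*rho(e3), rho(e13) = -I*rho(e2), rho(e23) = I*rho(e1); with real blade coefficients the real parts of m0..m3 are the coefficients of 1, e1, e2, e3 and the imaginary parts give the bivectors (e23: Im m1, e13: -Im m2, e12: Im m3).
Answer: -3/2 - 3*e12 + 3*e13


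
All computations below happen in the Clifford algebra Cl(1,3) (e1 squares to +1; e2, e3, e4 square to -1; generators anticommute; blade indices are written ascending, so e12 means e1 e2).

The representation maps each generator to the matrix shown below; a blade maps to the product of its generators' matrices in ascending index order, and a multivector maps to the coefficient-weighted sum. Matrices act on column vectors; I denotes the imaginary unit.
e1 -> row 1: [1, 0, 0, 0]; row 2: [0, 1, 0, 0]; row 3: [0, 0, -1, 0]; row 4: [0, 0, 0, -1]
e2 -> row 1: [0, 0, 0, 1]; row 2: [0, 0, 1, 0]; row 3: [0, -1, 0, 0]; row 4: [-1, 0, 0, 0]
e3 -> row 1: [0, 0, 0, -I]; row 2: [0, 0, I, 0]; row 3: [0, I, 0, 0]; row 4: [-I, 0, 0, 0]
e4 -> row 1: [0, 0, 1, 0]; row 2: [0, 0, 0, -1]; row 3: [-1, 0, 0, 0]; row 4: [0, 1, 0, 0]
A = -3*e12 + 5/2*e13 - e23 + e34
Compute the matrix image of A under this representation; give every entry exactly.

Bivector images (products of the table entries): rho(e12) = rho(e1)rho(e2) = row 1: [0, 0, 0, 1]; row 2: [0, 0, 1, 0]; row 3: [0, 1, 0, 0]; row 4: [1, 0, 0, 0]; rho(e13) = rho(e1)rho(e3) = row 1: [0, 0, 0, -I]; row 2: [0, 0, I, 0]; row 3: [0, -I, 0, 0]; row 4: [I, 0, 0, 0]; rho(e23) = rho(e2)rho(e3) = row 1: [-I, 0, 0, 0]; row 2: [0, I, 0, 0]; row 3: [0, 0, -I, 0]; row 4: [0, 0, 0, I]; rho(e34) = rho(e3)rho(e4) = row 1: [0, -I, 0, 0]; row 2: [-I, 0, 0, 0]; row 3: [0, 0, 0, -I]; row 4: [0, 0, -I, 0].
M = (-3)*rho(e12) + (5/2)*rho(e13) + (-1)*rho(e23) + (1)*rho(e34), summed entrywise:
Answer: row 1: [I, -I, 0, -3 - 5*I/2]; row 2: [-I, -I, -3 + 5*I/2, 0]; row 3: [0, -3 - 5*I/2, I, -I]; row 4: [-3 + 5*I/2, 0, -I, -I]


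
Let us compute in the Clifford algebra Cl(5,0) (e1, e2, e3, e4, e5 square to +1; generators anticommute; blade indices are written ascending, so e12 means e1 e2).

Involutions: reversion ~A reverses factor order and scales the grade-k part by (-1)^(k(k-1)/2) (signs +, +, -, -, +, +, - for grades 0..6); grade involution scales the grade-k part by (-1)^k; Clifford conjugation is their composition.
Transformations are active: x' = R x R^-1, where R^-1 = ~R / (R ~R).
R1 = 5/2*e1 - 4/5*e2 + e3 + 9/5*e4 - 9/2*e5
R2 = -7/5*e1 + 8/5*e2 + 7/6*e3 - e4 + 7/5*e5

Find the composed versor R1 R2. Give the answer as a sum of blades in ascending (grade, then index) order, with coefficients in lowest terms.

Distribute over the terms of R1 (each basis-blade product reordered to ascending indices, repeated generators contracted through their squares):
(5/2*e1) R2 = -7/2 + 4*e12 + 35/12*e13 - 5/2*e14 + 7/2*e15
(-4/5*e2) R2 = -32/25 - 28/25*e12 - 14/15*e23 + 4/5*e24 - 28/25*e25
(e3) R2 = 7/6 + 7/5*e13 - 8/5*e23 - e34 + 7/5*e35
(9/5*e4) R2 = -9/5 + 63/25*e14 - 72/25*e24 - 21/10*e34 + 63/25*e45
(-9/2*e5) R2 = -63/10 - 63/10*e15 + 36/5*e25 + 21/4*e35 - 9/2*e45
Summing the partial products and collecting blades:
Answer: -1757/150 + 72/25*e12 + 259/60*e13 + 1/50*e14 - 14/5*e15 - 38/15*e23 - 52/25*e24 + 152/25*e25 - 31/10*e34 + 133/20*e35 - 99/50*e45


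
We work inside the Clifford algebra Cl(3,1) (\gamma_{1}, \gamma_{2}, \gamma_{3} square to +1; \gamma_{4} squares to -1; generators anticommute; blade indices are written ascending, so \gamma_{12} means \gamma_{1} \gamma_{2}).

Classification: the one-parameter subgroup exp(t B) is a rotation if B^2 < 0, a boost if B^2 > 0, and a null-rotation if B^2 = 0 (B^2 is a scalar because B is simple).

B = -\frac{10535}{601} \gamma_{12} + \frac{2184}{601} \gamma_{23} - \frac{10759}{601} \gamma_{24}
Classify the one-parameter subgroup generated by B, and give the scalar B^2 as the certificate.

B^2 term by term: the squares give (-\frac{10535}{601})^2*(\gamma_{12})^2 + (\frac{2184}{601})^2*(\gamma_{23})^2 + (-\frac{10759}{601})^2*(\gamma_{24})^2 = \frac{110986225}{361201}*(-1) + \frac{4769856}{361201}*(-1) + \frac{115756081}{361201}*(+1) = 0 (each basis 2-blade squares to minus the product of its generators' squares); cross terms between blades sharing an index anticommute and cancel. So B^2 = 0.
Answer: null-rotation, certificate B^2 = 0. Check the certificate: B^2 = 0, and that sign is decisive whatever form B takes.


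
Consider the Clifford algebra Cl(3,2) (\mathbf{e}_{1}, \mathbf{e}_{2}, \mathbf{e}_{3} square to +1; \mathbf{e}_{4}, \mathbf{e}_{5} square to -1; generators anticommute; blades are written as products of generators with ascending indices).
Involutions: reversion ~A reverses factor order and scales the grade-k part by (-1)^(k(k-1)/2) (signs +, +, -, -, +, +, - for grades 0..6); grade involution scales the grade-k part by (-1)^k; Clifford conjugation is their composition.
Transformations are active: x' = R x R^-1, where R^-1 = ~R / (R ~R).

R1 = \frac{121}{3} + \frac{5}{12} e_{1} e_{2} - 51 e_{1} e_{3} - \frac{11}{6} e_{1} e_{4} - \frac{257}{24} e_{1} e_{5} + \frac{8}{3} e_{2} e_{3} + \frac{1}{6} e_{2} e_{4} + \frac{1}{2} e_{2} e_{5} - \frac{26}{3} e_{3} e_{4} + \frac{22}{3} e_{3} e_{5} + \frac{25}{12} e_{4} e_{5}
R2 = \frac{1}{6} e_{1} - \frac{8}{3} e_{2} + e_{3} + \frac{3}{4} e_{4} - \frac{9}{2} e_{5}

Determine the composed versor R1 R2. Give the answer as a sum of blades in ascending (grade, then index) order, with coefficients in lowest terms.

Distribute over the terms of R2 (each basis-blade product reordered to ascending indices, repeated generators contracted through their squares):
R1 (\frac{1}{6} e_{1}) = \frac{121}{18} e_{1} - \frac{5}{72} e_{2} + \frac{17}{2} e_{3} + \frac{11}{36} e_{4} + \frac{257}{144} e_{5} + \frac{4}{9} e_{1} e_{2} e_{3} + \frac{1}{36} e_{1} e_{2} e_{4} + \frac{1}{12} e_{1} e_{2} e_{5} - \frac{13}{9} e_{1} e_{3} e_{4} + \frac{11}{9} e_{1} e_{3} e_{5} + \frac{25}{72} e_{1} e_{4} e_{5}
R1 (-\frac{8}{3} e_{2}) = -\frac{10}{9} e_{1} - \frac{968}{9} e_{2} + \frac{64}{9} e_{3} + \frac{4}{9} e_{4} + \frac{4}{3} e_{5} - 136 e_{1} e_{2} e_{3} - \frac{44}{9} e_{1} e_{2} e_{4} - \frac{257}{9} e_{1} e_{2} e_{5} + \frac{208}{9} e_{2} e_{3} e_{4} - \frac{176}{9} e_{2} e_{3} e_{5} - \frac{50}{9} e_{2} e_{4} e_{5}
R1 (e_{3}) = -51 e_{1} + \frac{8}{3} e_{2} + \frac{121}{3} e_{3} + \frac{26}{3} e_{4} - \frac{22}{3} e_{5} + \frac{5}{12} e_{1} e_{2} e_{3} + \frac{11}{6} e_{1} e_{3} e_{4} + \frac{257}{24} e_{1} e_{3} e_{5} - \frac{1}{6} e_{2} e_{3} e_{4} - \frac{1}{2} e_{2} e_{3} e_{5} + \frac{25}{12} e_{3} e_{4} e_{5}
R1 (\frac{3}{4} e_{4}) = \frac{11}{8} e_{1} - \frac{1}{8} e_{2} + \frac{13}{2} e_{3} + \frac{121}{4} e_{4} + \frac{25}{16} e_{5} + \frac{5}{16} e_{1} e_{2} e_{4} - \frac{153}{4} e_{1} e_{3} e_{4} + \frac{257}{32} e_{1} e_{4} e_{5} + 2 e_{2} e_{3} e_{4} - \frac{3}{8} e_{2} e_{4} e_{5} - \frac{11}{2} e_{3} e_{4} e_{5}
R1 (-\frac{9}{2} e_{5}) = -\frac{771}{16} e_{1} + \frac{9}{4} e_{2} + 33 e_{3} + \frac{75}{8} e_{4} - \frac{363}{2} e_{5} - \frac{15}{8} e_{1} e_{2} e_{5} + \frac{459}{2} e_{1} e_{3} e_{5} + \frac{33}{4} e_{1} e_{4} e_{5} - 12 e_{2} e_{3} e_{5} - \frac{3}{4} e_{2} e_{4} e_{5} + 39 e_{3} e_{4} e_{5}
Summing the partial products and collecting blades:
Answer: -\frac{13277}{144} e_{1} - \frac{617}{6} e_{2} + \frac{859}{9} e_{3} + \frac{1177}{24} e_{4} - \frac{13259}{72} e_{5} - \frac{4865}{36} e_{1} e_{2} e_{3} - \frac{655}{144} e_{1} e_{2} e_{4} - \frac{2185}{72} e_{1} e_{2} e_{5} - \frac{1363}{36} e_{1} e_{3} e_{4} + \frac{17383}{72} e_{1} e_{3} e_{5} + \frac{4789}{288} e_{1} e_{4} e_{5} + \frac{449}{18} e_{2} e_{3} e_{4} - \frac{577}{18} e_{2} e_{3} e_{5} - \frac{481}{72} e_{2} e_{4} e_{5} + \frac{427}{12} e_{3} e_{4} e_{5}


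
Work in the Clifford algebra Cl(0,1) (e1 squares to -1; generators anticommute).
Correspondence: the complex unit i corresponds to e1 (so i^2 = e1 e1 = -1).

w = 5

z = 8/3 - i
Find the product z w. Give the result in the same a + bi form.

In blades: z = 8/3 - e1, w = 5.
Distribute z over w term by term (generator squares from the signature, products reordered to ascending indices): (8/3)*w = 40/3; (-e1)*w = -5*e1.
Sum: 40/3 - 5*e1; translating back through the correspondence:
Answer: 40/3 - 5i


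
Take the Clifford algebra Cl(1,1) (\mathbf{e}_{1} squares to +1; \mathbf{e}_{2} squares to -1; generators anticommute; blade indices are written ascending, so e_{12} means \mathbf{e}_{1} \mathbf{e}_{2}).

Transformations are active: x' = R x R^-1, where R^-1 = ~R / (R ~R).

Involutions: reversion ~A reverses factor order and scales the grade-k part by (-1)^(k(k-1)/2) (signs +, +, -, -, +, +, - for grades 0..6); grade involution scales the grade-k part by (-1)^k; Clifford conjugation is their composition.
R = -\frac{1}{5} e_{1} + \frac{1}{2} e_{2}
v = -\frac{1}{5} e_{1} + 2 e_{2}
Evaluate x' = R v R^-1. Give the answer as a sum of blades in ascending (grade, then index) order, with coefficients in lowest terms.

~R = -\frac{1}{5} e_{1} + \frac{1}{2} e_{2}, and R ~R = -\frac{21}{100}, so R^-1 = ~R / (-\frac{21}{100}).
R v = -\frac{24}{25} - \frac{3}{10} e_{12}
Answer: -\frac{57}{35} e_{1} + \frac{18}{7} e_{2}


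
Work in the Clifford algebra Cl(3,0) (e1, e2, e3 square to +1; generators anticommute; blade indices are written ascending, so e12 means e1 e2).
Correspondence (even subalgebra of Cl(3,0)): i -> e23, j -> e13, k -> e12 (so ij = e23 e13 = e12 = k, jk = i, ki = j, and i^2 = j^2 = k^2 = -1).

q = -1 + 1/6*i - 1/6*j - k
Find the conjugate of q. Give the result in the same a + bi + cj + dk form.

In blades: q = -1 - e12 - 1/6*e13 + 1/6*e23.
Quaternion conjugation is reversion on the even subalgebra: the scalar is fixed and every grade-2 blade flips sign, giving -1 + e12 + 1/6*e13 - 1/6*e23; translating back:
Answer: -1 - 1/6*i + 1/6*j + k


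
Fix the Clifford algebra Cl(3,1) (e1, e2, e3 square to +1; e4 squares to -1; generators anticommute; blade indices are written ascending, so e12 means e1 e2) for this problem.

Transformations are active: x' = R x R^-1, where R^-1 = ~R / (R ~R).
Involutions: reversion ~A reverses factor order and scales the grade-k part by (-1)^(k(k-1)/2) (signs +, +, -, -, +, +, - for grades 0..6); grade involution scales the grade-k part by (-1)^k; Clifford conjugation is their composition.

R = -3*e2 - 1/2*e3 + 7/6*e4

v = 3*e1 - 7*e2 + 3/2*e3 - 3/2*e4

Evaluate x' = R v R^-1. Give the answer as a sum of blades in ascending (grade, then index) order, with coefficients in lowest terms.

~R = -3*e2 - 1/2*e3 + 7/6*e4, and R ~R = 71/9, so R^-1 = ~R / (71/9).
R v = 22 + 9*e12 + 3/2*e13 - 7/2*e14 - 8*e23 + 38/3*e24 - e34
Answer: -3*e1 - 691/71*e2 - 609/142*e3 + 1137/142*e4


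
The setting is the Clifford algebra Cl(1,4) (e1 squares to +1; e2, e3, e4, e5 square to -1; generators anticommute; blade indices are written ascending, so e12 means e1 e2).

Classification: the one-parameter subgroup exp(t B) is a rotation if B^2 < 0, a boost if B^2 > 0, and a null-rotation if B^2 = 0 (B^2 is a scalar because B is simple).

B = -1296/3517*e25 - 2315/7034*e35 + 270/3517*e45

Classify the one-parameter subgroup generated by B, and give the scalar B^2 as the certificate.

B^2 term by term: the squares give (-1296/3517)^2*(e25)^2 + (-2315/7034)^2*(e35)^2 + (270/3517)^2*(e45)^2 = 1679616/12369289*(-1) + 5359225/49477156*(-1) + 72900/12369289*(-1) = -1/4 (each basis 2-blade squares to minus the product of its generators' squares); cross terms between blades sharing an index anticommute and cancel. So B^2 = -1/4.
Answer: rotation, certificate B^2 = -1/4. One invariant decides it: the square -1/4 survives every conjugation, and its sign is exactly the classification.


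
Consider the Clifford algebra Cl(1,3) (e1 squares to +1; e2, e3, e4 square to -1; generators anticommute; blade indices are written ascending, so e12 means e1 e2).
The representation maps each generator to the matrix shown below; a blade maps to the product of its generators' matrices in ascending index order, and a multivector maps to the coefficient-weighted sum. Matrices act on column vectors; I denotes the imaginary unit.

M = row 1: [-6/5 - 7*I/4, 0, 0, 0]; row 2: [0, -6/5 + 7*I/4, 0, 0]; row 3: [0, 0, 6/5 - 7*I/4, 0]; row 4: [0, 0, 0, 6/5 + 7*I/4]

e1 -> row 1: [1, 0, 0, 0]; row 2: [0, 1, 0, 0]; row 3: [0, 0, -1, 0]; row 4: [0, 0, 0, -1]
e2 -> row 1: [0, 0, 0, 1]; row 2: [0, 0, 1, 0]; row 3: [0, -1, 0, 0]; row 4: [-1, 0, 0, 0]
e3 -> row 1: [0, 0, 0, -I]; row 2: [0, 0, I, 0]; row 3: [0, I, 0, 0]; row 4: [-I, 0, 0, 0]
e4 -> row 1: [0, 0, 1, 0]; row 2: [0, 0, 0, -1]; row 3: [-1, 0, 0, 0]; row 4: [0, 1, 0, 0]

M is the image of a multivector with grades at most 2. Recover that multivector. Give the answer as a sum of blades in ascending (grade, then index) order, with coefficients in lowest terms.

Method: the blade images are trace-orthogonal — tr(rho(e_A) rho(e_B)^-1) = 4 if A = B and 0 otherwise — and rho(e_A)^-1 = (e_A)^2 * rho(e_A) with (e_A)^2 = +1 or -1, so the coefficient of e_A in the preimage is (e_A)^2 * tr(M rho(e_A))/4.
Nonzero projections over blades of grade <= 2: e1: (e1)^2 = +1, tr(M rho(e1)) = -24/5, coefficient -6/5; e23: (e23)^2 = -1, tr(M rho(e23)) = -7, coefficient 7/4. Every other blade of grade <= 2 projects to 0.
Answer: -6/5*e1 + 7/4*e23


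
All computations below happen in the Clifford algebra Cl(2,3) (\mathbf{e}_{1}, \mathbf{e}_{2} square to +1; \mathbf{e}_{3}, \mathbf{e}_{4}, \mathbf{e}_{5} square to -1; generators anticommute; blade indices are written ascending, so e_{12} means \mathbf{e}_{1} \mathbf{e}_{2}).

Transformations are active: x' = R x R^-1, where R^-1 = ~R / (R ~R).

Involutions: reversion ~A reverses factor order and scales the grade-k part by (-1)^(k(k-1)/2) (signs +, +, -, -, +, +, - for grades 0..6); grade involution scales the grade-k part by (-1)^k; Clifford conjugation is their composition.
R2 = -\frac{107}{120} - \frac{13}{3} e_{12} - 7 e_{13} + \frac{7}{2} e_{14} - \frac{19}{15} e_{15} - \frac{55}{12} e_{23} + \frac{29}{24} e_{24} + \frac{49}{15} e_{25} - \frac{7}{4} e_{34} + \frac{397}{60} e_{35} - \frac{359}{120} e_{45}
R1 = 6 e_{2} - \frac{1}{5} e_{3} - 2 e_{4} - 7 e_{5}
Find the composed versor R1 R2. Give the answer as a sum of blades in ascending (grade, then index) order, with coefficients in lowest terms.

Distribute over the terms of R1 (each basis-blade product reordered to ascending indices, repeated generators contracted through their squares):
(6 e_{2}) R2 = 26 e_{1} - \frac{107}{20} e_{2} - \frac{55}{2} e_{3} + \frac{29}{4} e_{4} + \frac{98}{5} e_{5} + 42 e_{123} - 21 e_{124} + \frac{38}{5} e_{125} - \frac{21}{2} e_{234} + \frac{397}{10} e_{235} - \frac{359}{20} e_{245}
(-\frac{1}{5} e_{3}) R2 = \frac{7}{5} e_{1} + \frac{11}{12} e_{2} + \frac{107}{600} e_{3} - \frac{7}{20} e_{4} + \frac{397}{300} e_{5} + \frac{13}{15} e_{123} + \frac{7}{10} e_{134} - \frac{19}{75} e_{135} + \frac{29}{120} e_{234} + \frac{49}{75} e_{235} + \frac{359}{600} e_{345}
(-2 e_{4}) R2 = -7 e_{1} - \frac{29}{12} e_{2} + \frac{7}{2} e_{3} + \frac{107}{60} e_{4} - \frac{359}{60} e_{5} + \frac{26}{3} e_{124} + 14 e_{134} - \frac{38}{15} e_{145} + \frac{55}{6} e_{234} + \frac{98}{15} e_{245} + \frac{397}{30} e_{345}
(-7 e_{5}) R2 = \frac{133}{15} e_{1} - \frac{343}{15} e_{2} - \frac{2779}{60} e_{3} + \frac{2513}{120} e_{4} + \frac{749}{120} e_{5} + \frac{91}{3} e_{125} + 49 e_{135} - \frac{49}{2} e_{145} + \frac{385}{12} e_{235} - \frac{203}{24} e_{245} + \frac{49}{4} e_{345}
Summing the partial products and collecting blades:
Answer: \frac{439}{15} e_{1} - \frac{1783}{60} e_{2} - \frac{42083}{600} e_{3} + \frac{237}{8} e_{4} + \frac{12709}{600} e_{5} + \frac{643}{15} e_{123} - \frac{37}{3} e_{124} + \frac{569}{15} e_{125} + \frac{147}{10} e_{134} + \frac{3656}{75} e_{135} - \frac{811}{30} e_{145} - \frac{131}{120} e_{234} + \frac{21731}{300} e_{235} - \frac{159}{8} e_{245} + \frac{15649}{600} e_{345}


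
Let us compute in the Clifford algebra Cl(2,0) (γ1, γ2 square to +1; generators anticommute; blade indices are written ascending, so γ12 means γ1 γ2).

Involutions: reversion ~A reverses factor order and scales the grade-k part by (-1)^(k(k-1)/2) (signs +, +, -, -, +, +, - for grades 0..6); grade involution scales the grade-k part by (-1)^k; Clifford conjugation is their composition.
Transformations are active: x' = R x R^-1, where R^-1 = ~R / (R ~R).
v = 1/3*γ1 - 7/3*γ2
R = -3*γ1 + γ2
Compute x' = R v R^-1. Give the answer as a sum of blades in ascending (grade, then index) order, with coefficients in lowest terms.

~R = -3*γ1 + γ2, and R ~R = 10, so R^-1 = ~R / (10).
R v = -10/3 + 20/3*γ12
Answer: 5/3*γ1 + 5/3*γ2


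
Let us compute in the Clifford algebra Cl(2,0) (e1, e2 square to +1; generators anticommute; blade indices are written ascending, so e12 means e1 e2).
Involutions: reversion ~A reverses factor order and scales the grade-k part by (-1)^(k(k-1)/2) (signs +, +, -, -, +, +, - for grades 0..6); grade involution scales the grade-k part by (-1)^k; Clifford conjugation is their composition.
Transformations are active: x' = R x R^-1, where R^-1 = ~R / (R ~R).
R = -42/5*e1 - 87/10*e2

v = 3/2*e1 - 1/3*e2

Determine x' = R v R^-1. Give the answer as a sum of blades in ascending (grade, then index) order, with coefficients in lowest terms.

~R = -42/5*e1 - 87/10*e2, and R ~R = 585/4, so R^-1 = ~R / (585/4).
R v = -97/10 + 317/20*e12
Answer: -3761/9750*e1 + 2417/1625*e2


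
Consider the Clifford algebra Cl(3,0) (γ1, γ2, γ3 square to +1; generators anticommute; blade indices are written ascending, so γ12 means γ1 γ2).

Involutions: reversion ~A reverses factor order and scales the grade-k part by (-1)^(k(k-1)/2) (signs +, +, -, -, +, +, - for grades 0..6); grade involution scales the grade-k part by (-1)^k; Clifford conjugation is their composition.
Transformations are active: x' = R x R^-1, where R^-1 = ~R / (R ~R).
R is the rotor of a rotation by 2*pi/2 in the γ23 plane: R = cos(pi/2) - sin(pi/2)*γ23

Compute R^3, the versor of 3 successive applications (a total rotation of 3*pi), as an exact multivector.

Rotor phase runs at HALF the rotation angle; powers of one rotor simply add phase, so after 3 steps in γ23 the phase is 3*pi/2 = 3*pi/2 and R^3 = cos(3*pi/2) - sin(3*pi/2)*γ23.
cos(3*pi/2) = 0 and sin(3*pi/2) = -1, so R^3 = γ23. The net rotation is 1*pi (after discarding 1 full turn, each of which contributes a factor -1 to the rotor); the rotor keeps the half-angle phase exactly.
Answer: γ23


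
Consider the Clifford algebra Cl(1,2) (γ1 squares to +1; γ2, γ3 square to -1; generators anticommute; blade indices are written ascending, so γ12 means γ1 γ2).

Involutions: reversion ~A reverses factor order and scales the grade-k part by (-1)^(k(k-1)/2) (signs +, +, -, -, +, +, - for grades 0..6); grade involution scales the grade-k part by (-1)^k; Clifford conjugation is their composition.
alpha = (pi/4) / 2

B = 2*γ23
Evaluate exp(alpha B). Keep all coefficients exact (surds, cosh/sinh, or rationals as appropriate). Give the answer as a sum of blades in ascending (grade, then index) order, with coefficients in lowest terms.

B^2 = (2)^2*(γ23)^2 = 4*(-1) = -4 (a basis 2-blade squares to minus the product of its generators' squares).
B^2 = -4 — circular case — the even/odd split gives cos and sin: l = 2, alpha*l = pi/4, so exp(alpha B) = cos(pi/4) + (sin(pi/4)/2)*B = sqrt(2)/2 + (sqrt(2)/4)*B.
Answer: sqrt(2)/2 + sqrt(2)/2*γ23


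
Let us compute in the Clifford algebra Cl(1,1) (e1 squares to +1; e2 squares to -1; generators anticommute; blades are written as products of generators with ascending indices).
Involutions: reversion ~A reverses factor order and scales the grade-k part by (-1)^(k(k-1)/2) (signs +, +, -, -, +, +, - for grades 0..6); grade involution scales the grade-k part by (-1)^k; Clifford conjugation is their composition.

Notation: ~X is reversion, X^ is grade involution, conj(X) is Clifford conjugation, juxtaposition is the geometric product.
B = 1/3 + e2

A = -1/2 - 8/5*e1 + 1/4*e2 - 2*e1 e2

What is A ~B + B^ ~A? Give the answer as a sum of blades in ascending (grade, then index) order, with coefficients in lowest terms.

first term: -5/12 + 22/15*e1 - 5/12*e2 - 34/15*e1 e2
second term: 1/12 - 38/15*e1 + 7/12*e2 - 14/15*e1 e2
Answer: -1/3 - 16/15*e1 + 1/6*e2 - 16/5*e1 e2


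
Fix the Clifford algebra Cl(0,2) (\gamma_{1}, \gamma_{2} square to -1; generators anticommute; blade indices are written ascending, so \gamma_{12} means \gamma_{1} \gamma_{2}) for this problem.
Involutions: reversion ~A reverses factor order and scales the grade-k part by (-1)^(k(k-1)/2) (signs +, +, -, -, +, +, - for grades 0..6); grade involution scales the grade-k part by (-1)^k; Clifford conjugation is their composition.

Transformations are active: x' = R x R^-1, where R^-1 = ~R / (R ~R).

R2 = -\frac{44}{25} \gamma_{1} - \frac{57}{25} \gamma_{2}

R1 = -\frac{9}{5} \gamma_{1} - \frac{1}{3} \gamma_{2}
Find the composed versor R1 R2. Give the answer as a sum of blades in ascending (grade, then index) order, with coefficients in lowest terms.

Distribute over the terms of R1 (each basis-blade product reordered to ascending indices, repeated generators contracted through their squares):
(-\frac{9}{5} \gamma_{1}) R2 = -\frac{396}{125} + \frac{513}{125} \gamma_{12}
(-\frac{1}{3} \gamma_{2}) R2 = -\frac{19}{25} - \frac{44}{75} \gamma_{12}
Summing the partial products and collecting blades:
Answer: -\frac{491}{125} + \frac{1319}{375} \gamma_{12}


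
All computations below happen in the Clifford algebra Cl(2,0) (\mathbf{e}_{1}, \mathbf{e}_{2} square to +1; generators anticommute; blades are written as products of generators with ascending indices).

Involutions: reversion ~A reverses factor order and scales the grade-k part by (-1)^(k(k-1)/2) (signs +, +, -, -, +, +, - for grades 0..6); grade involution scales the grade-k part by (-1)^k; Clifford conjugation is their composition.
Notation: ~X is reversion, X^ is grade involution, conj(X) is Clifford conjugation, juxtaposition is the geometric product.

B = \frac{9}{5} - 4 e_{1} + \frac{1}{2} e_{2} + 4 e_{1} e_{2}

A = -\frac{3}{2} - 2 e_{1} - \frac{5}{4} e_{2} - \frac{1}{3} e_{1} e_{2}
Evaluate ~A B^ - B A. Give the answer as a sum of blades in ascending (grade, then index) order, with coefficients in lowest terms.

first term: -\frac{1369}{120} - \frac{143}{30} e_{1} - \frac{65}{6} e_{2} + \frac{3}{5} e_{1} e_{2}
second term: \frac{721}{120} - \frac{73}{30} e_{1} + \frac{19}{3} e_{2} - \frac{3}{5} e_{1} e_{2}
Answer: -\frac{209}{12} - \frac{7}{3} e_{1} - \frac{103}{6} e_{2} + \frac{6}{5} e_{1} e_{2}


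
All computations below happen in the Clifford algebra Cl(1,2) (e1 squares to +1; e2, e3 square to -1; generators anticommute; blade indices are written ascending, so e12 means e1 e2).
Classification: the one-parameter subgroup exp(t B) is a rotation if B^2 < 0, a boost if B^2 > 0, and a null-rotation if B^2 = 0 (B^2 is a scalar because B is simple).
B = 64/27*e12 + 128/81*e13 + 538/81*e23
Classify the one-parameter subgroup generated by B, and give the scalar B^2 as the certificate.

B^2 term by term: the squares give (64/27)^2*(e12)^2 + (128/81)^2*(e13)^2 + (538/81)^2*(e23)^2 = 4096/729*(+1) + 16384/6561*(+1) + 289444/6561*(-1) = -36 (each basis 2-blade squares to minus the product of its generators' squares); cross terms between blades sharing an index anticommute and cancel. So B^2 = -36.
Answer: rotation, certificate B^2 = -36. The class reads off the invariant scalar -36 directly.


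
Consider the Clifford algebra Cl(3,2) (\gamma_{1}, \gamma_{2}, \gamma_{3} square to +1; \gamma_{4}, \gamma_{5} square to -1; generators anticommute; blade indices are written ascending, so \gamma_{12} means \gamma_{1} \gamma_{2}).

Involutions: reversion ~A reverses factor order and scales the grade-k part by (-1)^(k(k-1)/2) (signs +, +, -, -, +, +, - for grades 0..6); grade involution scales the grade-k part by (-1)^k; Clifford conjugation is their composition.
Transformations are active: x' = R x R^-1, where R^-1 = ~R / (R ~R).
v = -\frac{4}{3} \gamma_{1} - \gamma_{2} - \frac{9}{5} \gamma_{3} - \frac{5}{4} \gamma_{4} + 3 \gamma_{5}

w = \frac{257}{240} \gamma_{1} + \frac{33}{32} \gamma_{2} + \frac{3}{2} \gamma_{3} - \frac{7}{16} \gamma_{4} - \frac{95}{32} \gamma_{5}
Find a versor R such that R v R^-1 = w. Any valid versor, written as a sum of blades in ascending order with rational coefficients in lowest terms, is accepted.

A norm check does it: q(v) = q(w) = -\frac{16361}{3600}, hence R = v + w = -\frac{21}{80} \gamma_{1} + \frac{1}{32} \gamma_{2} - \frac{3}{10} \gamma_{3} - \frac{27}{16} \gamma_{4} + \frac{1}{32} \gamma_{5} realises the map — parallel part kept, (v - w)/2 negated, v carried to w.
Answer: -\frac{21}{80} \gamma_{1} + \frac{1}{32} \gamma_{2} - \frac{3}{10} \gamma_{3} - \frac{27}{16} \gamma_{4} + \frac{1}{32} \gamma_{5}


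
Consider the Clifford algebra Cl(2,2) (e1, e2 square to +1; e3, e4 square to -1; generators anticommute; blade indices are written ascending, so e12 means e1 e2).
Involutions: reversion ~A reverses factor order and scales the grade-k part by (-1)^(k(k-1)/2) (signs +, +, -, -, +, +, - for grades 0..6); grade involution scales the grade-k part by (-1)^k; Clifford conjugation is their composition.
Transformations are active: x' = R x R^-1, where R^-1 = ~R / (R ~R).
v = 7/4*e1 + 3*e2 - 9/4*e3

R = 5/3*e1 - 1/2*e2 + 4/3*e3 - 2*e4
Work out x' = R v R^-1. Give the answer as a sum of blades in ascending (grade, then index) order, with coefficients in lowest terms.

~R = 5/3*e1 - 1/2*e2 + 4/3*e3 - 2*e4, and R ~R = -11/4, so R^-1 = ~R / (-11/4).
R v = 53/12 + 47/8*e12 - 73/12*e13 + 7/2*e14 - 23/8*e23 + 6*e24 - 9/2*e34
Answer: -2813/396*e1 - 46/33*e2 - 805/396*e3 + 212/33*e4


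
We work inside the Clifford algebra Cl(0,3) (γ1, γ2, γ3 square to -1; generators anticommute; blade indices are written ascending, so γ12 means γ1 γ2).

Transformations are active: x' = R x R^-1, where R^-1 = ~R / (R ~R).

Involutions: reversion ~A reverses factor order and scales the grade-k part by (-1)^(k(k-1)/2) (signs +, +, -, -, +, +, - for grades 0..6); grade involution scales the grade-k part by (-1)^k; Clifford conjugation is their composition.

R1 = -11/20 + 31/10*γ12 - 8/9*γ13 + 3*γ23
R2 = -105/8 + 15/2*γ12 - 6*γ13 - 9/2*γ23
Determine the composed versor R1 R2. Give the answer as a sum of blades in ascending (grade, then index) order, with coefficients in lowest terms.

Distribute over the terms of R1 (each basis-blade product reordered to ascending indices, repeated generators contracted through their squares):
(-11/20) R2 = 231/32 - 33/8*γ12 + 33/10*γ13 + 99/40*γ23
(31/10*γ12) R2 = -93/4 - 651/16*γ12 + 279/20*γ13 - 93/5*γ23
(-8/9*γ13) R2 = -16/3 + 4*γ12 + 35/3*γ13 + 20/3*γ23
(3*γ23) R2 = 27/2 + 18*γ12 + 45/2*γ13 - 315/8*γ23
Summing the partial products and collecting blades:
Answer: -755/96 - 365/16*γ12 + 617/12*γ13 - 293/6*γ23


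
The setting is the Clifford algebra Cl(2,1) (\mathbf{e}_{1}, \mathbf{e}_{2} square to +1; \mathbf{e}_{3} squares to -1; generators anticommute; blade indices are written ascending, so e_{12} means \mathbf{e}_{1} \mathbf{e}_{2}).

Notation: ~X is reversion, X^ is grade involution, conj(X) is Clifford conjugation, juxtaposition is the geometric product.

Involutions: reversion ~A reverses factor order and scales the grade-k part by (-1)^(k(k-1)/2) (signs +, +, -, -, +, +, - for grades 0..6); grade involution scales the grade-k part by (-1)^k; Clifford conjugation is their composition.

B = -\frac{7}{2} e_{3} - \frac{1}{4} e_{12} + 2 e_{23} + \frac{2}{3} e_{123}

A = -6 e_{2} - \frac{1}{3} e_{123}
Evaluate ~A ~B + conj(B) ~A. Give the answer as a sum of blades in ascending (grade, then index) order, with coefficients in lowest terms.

first term: -\frac{2}{9} + \frac{5}{6} e_{1} + \frac{143}{12} e_{3} + \frac{7}{6} e_{12} - 4 e_{13} + 21 e_{23}
second term: \frac{2}{9} - \frac{13}{6} e_{1} - \frac{145}{12} e_{3} - \frac{7}{6} e_{12} + 4 e_{13} + 21 e_{23}
Answer: -\frac{4}{3} e_{1} - \frac{1}{6} e_{3} + 42 e_{23}


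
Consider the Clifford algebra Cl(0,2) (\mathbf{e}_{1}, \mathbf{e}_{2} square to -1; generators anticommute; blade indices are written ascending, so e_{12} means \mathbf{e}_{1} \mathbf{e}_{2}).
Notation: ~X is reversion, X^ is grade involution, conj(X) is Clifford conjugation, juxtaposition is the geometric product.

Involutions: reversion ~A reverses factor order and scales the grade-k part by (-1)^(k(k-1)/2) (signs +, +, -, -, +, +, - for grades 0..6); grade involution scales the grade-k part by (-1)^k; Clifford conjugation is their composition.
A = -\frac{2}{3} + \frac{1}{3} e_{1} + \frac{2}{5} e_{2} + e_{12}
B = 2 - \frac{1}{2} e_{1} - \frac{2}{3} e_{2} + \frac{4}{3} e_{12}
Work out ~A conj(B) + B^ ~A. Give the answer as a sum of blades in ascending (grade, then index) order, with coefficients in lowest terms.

first term: -\frac{31}{10} + \frac{7}{15} e_{1} + \frac{3}{10} e_{2} - \frac{49}{45} e_{12}
second term: -\frac{13}{30} - \frac{13}{15} e_{1} + \frac{13}{10} e_{2} - \frac{131}{45} e_{12}
Answer: -\frac{53}{15} - \frac{2}{5} e_{1} + \frac{8}{5} e_{2} - 4 e_{12}


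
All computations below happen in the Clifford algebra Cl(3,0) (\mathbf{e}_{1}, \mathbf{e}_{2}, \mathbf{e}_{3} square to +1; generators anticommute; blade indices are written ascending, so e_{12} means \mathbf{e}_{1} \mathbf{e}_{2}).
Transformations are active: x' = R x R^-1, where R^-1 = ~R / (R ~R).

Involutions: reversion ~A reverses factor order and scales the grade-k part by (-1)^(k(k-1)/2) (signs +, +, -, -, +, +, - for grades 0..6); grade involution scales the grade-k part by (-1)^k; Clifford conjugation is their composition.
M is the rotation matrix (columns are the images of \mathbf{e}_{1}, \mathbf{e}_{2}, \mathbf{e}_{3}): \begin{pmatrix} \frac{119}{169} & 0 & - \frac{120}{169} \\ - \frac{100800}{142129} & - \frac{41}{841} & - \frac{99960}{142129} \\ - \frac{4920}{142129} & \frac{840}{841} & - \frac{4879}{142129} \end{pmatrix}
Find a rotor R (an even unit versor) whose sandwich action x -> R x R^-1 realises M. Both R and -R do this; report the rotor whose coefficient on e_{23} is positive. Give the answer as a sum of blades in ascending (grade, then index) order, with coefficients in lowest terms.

Method: write R = a + b12*e_{12} + b13*e_{13} + b23*e_{23} with a^2 + b12^2 + b13^2 + b23^2 = 1 (so R^-1 = ~R). Expanding the columns R e_j ~R gives tr M = 4a^2 - 1 and, from the antisymmetric part, M21 - M12 = -4a*b12, M13 - M31 = 4a*b13, M32 - M23 = -4a*b23.
Here tr M = \frac{88271}{142129}, so a^2 = (1 + tr M)/4 = \frac{57600}{142129} and a = ±\frac{240}{377}. Taking a = \frac{240}{377}: M21 - M12 = -\frac{100800}{142129}, M13 - M31 = -\frac{96000}{142129}, M32 - M23 = \frac{241920}{142129}, giving b12 = \frac{105}{377}, b13 = -\frac{100}{377}, b23 = -\frac{252}{377}, i.e. R = \frac{240}{377} + \frac{105}{377} e_{12} - \frac{100}{377} e_{13} - \frac{252}{377} e_{23}.
Its e_{23} coefficient is negative, so report the other preimage -R.
Answer: -\frac{240}{377} - \frac{105}{377} e_{12} + \frac{100}{377} e_{13} + \frac{252}{377} e_{23}. Note: both R and -R realise this M (trace \frac{88271}{142129}); the covering map identifies them, and the e_{23}-coefficient sign is the tie-breaker.


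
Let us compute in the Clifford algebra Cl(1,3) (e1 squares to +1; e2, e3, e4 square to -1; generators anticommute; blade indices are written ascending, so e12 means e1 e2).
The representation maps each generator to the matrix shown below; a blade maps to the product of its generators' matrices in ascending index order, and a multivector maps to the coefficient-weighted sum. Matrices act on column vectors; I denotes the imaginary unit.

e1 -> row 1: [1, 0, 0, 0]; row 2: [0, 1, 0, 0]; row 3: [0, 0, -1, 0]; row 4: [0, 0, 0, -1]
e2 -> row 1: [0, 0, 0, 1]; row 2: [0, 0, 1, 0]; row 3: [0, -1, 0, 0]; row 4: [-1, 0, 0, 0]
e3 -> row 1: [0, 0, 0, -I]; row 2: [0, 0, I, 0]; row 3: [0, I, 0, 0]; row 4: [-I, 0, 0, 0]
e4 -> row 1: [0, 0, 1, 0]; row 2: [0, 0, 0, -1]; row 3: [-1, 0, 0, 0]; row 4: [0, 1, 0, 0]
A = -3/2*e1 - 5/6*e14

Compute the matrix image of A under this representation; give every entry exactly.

Bivector images (products of the table entries): rho(e14) = rho(e1)rho(e4) = row 1: [0, 0, 1, 0]; row 2: [0, 0, 0, -1]; row 3: [1, 0, 0, 0]; row 4: [0, -1, 0, 0].
M = (-3/2)*rho(e1) + (-5/6)*rho(e14), summed entrywise:
Answer: row 1: [-3/2, 0, -5/6, 0]; row 2: [0, -3/2, 0, 5/6]; row 3: [-5/6, 0, 3/2, 0]; row 4: [0, 5/6, 0, 3/2]


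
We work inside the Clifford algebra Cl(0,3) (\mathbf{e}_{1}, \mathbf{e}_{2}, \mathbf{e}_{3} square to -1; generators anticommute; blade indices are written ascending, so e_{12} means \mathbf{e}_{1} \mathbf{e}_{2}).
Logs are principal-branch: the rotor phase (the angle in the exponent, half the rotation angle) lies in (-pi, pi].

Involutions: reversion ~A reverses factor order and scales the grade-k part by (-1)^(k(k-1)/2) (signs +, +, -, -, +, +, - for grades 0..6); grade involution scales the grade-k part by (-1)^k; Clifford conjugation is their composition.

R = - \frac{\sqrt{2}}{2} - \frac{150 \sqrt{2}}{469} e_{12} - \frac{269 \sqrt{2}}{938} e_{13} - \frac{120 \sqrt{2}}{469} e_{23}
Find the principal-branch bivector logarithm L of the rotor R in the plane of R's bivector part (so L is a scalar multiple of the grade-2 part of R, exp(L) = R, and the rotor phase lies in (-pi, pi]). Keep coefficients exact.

The scalar part of R is - \frac{\sqrt{2}}{2}, and that scalar determines the rotor phase on the principal branch; recovering the unit plane as bivector-part over sine of the phase gives L = phase * plane.
Concretely: cos(phase) = - \frac{\sqrt{2}}{2} gives phase = ±\frac{3 \pi}{4}, and since phase/sin(phase) is even the sign is immaterial: L = (phase/sin(phase)) * <R>_2 = (\frac{3 \sqrt{2} \pi}{4}) * <R>_2.
Answer: - \frac{225 \pi}{469} e_{12} - \frac{807 \pi}{1876} e_{13} - \frac{180 \pi}{469} e_{23}
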